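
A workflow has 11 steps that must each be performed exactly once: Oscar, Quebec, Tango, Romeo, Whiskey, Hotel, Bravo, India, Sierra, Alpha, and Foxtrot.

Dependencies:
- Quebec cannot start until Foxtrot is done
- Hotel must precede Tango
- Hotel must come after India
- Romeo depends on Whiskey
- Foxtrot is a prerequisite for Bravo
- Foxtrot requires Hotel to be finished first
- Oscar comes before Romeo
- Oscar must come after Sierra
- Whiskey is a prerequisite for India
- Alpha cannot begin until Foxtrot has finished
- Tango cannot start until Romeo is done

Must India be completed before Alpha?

Yes

Tracing the constraints gives a chain: India → Hotel → Foxtrot → Alpha.
So India must precede Alpha in any valid ordering.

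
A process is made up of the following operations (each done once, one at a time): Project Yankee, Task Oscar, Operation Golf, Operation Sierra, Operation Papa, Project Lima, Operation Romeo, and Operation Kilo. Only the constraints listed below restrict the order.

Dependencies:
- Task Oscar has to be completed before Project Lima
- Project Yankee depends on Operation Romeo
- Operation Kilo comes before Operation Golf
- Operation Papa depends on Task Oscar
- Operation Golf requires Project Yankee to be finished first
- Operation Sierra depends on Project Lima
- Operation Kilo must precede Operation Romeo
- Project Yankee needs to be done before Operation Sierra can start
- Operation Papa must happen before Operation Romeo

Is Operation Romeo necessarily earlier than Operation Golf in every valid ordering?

There is a constraint chain Operation Romeo → Project Yankee → Operation Golf.
Hence Operation Romeo necessarily comes before Operation Golf.

Yes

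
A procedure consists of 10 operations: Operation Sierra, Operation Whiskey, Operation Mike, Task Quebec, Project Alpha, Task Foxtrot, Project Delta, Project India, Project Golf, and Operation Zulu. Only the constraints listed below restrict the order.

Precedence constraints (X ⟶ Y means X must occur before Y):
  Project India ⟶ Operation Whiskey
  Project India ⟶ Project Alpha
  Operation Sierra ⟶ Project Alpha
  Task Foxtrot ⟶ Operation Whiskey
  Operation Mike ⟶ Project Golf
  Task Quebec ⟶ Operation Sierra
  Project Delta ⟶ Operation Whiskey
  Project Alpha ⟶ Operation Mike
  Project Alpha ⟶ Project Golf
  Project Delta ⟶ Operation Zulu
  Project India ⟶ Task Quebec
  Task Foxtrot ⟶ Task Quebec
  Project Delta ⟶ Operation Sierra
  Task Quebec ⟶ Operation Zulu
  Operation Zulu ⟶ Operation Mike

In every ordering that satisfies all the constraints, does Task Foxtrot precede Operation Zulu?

Yes

Following the dependencies: Task Foxtrot → Task Quebec → Operation Zulu.
Hence Task Foxtrot necessarily comes before Operation Zulu.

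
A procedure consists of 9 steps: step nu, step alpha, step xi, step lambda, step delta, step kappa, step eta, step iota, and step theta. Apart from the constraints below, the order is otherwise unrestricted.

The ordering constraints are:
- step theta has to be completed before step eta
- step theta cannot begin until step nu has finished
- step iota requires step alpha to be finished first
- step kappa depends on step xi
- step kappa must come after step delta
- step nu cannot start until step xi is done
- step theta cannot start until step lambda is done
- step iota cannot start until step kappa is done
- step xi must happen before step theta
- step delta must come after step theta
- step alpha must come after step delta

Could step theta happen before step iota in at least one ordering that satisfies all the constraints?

Yes

Every valid ordering already has step theta before step iota (the constraints require it), so in particular at least one does.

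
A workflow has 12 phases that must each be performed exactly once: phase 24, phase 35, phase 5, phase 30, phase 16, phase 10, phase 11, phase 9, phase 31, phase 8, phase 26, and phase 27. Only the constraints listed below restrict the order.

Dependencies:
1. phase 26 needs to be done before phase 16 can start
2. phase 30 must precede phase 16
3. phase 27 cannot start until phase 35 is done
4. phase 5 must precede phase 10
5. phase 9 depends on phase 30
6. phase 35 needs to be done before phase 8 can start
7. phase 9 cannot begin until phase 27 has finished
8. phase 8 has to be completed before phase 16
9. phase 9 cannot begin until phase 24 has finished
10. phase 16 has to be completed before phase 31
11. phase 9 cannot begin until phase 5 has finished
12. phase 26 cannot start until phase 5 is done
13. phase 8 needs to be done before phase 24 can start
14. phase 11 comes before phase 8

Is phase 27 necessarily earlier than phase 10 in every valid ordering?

No

Nothing in the constraints links phase 27 and phase 10; they are unordered relative to each other.
So phase 27 can come before phase 10 or after — it is not forced.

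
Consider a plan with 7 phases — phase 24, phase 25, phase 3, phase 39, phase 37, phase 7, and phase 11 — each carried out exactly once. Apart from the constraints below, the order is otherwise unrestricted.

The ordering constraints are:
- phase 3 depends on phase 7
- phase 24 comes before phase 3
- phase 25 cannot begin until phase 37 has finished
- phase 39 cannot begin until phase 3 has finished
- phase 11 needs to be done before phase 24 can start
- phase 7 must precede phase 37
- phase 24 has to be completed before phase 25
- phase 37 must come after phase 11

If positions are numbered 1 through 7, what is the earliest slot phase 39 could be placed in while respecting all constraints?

5

The phases that are forced before phase 39, directly or transitively, are phase 24, phase 3, phase 7, phase 11. That's 4 phases.
With 4 mandatory predecessors, the earliest phase 39 can sit is position 4+1 = 5, and placing just those 4 first achieves it.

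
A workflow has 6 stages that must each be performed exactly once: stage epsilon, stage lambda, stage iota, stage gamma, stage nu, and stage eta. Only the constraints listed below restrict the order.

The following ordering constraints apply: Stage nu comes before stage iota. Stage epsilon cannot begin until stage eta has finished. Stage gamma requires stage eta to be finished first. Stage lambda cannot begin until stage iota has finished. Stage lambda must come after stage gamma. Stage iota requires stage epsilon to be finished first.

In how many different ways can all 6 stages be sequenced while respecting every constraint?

2 stages have no prerequisites (stage nu, stage eta), so any of them could come first.
Counting all ways to extend the partial order to a total order gives 11.

11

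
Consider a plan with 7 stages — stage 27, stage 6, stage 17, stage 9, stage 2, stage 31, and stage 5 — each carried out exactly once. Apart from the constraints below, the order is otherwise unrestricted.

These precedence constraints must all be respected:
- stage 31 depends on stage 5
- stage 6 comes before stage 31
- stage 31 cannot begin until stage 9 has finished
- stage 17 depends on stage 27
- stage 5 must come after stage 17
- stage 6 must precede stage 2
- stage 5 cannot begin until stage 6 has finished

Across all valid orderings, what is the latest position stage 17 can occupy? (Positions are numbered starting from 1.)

5

Following every chain forward from stage 17, the stages that must come later are stage 31, stage 5 — 2 of them.
So at least 2 stages follow stage 17, putting stage 17 no later than position 5. That position is achievable by scheduling everything else first.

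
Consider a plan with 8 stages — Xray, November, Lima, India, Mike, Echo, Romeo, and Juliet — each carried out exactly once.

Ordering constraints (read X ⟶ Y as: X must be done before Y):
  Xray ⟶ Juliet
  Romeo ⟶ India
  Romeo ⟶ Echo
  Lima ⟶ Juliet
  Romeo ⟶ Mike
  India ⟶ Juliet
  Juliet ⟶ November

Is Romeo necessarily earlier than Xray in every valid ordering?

No

Nothing in the constraints links Romeo and Xray; they are unordered relative to each other.
A valid ordering placing Xray before Romeo exists, so the answer is no.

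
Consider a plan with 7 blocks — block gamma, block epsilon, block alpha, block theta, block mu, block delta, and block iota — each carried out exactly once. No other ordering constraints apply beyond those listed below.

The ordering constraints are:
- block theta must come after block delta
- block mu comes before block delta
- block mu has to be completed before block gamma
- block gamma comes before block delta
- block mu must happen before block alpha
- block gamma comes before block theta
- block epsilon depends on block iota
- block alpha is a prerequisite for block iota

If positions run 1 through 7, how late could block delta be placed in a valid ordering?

Following the constraints forward from block delta, its only required successor is block theta.
With 1 mandatory successor out of 7 blocks total, the latest slot for block delta is 7−1 = 6, and it's reachable by doing all non-successors before block delta.

6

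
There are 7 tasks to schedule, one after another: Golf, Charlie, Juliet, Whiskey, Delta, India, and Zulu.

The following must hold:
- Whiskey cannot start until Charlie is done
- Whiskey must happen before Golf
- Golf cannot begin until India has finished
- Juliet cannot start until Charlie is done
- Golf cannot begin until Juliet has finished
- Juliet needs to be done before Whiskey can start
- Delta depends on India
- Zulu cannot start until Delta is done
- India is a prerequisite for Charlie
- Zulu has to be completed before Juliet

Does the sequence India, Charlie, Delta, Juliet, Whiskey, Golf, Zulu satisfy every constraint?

No

The sequence places Juliet ahead of Zulu.
But one of the constraints requires Zulu before Juliet, so this ordering violates it.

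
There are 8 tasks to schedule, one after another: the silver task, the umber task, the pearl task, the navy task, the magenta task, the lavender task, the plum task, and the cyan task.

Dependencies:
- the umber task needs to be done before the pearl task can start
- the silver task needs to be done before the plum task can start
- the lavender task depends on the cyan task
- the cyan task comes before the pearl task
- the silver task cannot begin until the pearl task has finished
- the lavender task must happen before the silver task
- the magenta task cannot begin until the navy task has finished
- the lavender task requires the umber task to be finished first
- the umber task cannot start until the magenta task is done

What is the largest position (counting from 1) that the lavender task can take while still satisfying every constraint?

Following every chain forward from the lavender task, the tasks that must come later are the silver task, the plum task — 2 of them.
With 2 mandatory successors out of 8 tasks total, the latest slot for the lavender task is 8−2 = 6, and it's reachable by doing all non-successors before the lavender task.

6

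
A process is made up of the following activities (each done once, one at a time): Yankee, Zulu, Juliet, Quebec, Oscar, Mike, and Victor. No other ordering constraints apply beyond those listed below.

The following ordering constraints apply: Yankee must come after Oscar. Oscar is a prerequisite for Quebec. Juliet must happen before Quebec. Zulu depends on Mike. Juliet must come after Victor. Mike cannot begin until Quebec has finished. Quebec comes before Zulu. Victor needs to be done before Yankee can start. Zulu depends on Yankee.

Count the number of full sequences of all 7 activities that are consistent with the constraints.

11

2 activities have no prerequisites (Oscar, Victor), so any of them could come first.
Systematically extending each partial ordering one activity at a time and counting, there are 11 complete orderings.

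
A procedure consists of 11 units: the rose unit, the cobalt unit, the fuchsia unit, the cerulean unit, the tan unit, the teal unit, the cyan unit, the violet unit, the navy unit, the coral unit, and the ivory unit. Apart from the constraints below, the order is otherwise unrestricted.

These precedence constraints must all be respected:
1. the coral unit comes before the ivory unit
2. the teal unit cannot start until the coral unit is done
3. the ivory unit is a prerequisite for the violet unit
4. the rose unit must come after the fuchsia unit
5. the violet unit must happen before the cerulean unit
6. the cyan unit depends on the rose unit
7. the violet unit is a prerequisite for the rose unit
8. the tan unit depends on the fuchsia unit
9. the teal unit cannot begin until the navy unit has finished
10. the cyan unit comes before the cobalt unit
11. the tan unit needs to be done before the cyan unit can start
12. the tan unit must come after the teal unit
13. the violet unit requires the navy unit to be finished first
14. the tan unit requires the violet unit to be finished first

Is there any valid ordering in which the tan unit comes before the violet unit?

No

The constraints give a chain the violet unit → the tan unit, which forces the violet unit before the tan unit.
Hence the tan unit can never be scheduled before the violet unit.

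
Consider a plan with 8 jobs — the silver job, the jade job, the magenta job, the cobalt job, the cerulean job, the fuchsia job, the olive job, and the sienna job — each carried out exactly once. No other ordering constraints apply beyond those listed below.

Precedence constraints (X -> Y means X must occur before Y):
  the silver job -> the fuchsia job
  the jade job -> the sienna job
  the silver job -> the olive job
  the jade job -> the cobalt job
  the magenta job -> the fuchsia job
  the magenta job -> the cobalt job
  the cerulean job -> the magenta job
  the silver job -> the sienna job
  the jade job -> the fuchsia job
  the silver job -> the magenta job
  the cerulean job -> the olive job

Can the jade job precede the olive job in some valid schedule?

Yes

Nothing in the constraints forces the olive job before the jade job — there is no chain from the olive job to the jade job.
That means at least one valid schedule has the jade job before the olive job.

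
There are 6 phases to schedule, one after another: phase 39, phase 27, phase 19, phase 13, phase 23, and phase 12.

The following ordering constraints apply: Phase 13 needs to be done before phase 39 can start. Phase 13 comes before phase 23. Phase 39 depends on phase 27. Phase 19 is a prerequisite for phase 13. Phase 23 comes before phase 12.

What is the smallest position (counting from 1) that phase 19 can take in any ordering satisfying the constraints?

1

Phase 19 has no prerequisites at all, so it can go in position 1.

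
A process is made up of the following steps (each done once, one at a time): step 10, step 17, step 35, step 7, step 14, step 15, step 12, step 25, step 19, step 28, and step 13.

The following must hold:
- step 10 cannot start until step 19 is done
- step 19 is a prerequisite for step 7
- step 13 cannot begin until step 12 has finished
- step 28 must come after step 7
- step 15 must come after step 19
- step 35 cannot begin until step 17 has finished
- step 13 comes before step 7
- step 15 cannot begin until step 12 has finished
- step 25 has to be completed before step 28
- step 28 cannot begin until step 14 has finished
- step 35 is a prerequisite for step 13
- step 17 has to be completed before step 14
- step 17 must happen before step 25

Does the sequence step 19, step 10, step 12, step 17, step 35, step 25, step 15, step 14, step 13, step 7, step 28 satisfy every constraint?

Every stated constraint is respected: step 19 sits at position 1, ahead of step 7 at position 10, and each of the other listed pairs likewise has the predecessor earlier in the sequence.

Yes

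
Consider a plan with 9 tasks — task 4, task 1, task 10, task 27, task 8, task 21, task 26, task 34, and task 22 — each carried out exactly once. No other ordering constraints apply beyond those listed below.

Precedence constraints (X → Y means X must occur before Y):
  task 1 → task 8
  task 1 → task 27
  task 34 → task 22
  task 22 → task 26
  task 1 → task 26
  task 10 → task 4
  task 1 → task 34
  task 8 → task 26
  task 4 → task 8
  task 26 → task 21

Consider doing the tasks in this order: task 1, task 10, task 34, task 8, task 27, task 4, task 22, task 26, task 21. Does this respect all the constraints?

No

The sequence places task 8 ahead of task 4.
Since task 4 is required before task 8, the ordering is invalid.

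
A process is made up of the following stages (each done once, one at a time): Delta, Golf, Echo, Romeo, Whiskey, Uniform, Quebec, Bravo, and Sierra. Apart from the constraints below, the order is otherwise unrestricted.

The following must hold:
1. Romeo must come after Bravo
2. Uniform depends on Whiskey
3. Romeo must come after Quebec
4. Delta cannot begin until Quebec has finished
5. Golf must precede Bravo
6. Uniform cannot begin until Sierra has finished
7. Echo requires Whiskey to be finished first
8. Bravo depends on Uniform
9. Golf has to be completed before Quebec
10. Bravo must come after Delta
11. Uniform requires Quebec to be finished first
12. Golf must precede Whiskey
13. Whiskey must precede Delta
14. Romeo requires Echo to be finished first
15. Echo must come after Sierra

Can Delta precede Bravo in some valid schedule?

Yes

Every valid ordering already has Delta before Bravo (the constraints require it), so in particular at least one does.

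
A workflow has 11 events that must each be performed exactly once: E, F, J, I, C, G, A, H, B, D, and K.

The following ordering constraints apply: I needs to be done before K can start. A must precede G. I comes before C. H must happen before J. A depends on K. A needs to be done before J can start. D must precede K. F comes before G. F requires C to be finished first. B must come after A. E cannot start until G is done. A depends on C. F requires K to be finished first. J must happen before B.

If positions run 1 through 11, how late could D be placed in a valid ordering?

4

Following every chain forward from D, the events that must come later are E, F, J, G, A, B, K — 7 of them.
So at least 7 events follow D, putting D no later than position 4. That position is achievable by scheduling everything else first.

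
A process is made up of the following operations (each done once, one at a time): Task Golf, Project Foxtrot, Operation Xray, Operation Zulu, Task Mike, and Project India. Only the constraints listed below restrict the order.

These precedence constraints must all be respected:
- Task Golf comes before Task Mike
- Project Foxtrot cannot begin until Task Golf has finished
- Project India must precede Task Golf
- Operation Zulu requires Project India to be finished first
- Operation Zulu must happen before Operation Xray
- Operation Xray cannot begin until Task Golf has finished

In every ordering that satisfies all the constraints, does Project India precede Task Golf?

There is a constraint chain Project India → Task Golf.
Hence Project India necessarily comes before Task Golf.

Yes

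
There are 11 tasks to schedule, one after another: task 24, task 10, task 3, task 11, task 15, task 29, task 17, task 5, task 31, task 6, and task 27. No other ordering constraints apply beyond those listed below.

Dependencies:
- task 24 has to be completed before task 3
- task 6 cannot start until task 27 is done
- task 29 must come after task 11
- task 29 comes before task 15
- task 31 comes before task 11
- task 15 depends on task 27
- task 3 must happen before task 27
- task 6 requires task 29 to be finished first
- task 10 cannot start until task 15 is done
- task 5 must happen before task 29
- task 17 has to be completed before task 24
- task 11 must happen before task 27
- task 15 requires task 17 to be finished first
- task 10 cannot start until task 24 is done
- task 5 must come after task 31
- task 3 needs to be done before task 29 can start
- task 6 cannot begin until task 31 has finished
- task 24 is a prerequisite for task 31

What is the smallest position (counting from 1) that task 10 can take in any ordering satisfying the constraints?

10

Working backwards through the constraints from task 10, its full set of required predecessors is task 24, task 3, task 11, task 15, task 29, task 17, task 5, task 31, task 27 — 9 of them.
So at minimum 9 tasks come before task 10, putting task 10 no earlier than position 10. That position is achievable by scheduling exactly those predecessors first.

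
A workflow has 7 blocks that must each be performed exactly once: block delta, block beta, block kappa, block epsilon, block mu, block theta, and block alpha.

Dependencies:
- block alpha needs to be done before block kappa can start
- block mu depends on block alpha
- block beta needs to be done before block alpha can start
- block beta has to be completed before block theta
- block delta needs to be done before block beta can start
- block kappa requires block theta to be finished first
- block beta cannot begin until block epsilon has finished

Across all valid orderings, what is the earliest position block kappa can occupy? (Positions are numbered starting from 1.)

6

Working backwards through the constraints from block kappa, its full set of required predecessors is block delta, block beta, block epsilon, block theta, block alpha — 5 of them.
So at minimum 5 blocks come before block kappa, putting block kappa no earlier than position 6. That position is achievable by scheduling exactly those predecessors first.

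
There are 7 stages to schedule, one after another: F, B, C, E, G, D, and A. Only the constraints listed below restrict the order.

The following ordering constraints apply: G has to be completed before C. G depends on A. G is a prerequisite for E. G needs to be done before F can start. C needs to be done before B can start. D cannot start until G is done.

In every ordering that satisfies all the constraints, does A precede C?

Yes

There is a constraint chain A → G → C.
Hence A necessarily comes before C.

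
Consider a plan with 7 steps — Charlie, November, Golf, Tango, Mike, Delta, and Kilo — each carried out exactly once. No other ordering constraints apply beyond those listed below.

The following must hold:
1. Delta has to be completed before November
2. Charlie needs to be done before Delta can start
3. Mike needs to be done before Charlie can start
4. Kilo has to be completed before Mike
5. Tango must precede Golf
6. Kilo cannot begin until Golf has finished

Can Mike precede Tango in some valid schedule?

The constraints give a chain Tango → Golf → Kilo → Mike, which forces Tango before Mike.
So no valid ordering can have Mike before Tango.

No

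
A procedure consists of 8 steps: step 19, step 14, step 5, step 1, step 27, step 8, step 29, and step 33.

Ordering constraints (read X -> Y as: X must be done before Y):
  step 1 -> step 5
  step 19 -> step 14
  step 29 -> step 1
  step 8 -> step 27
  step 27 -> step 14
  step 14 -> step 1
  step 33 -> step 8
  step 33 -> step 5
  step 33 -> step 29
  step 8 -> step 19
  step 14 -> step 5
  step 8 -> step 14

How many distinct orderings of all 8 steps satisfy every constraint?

Only step 33 has no prerequisites, so it must go first.
Enumerating by repeatedly choosing an available step (one whose prerequisites are all placed) gives 10 distinct complete orderings.

10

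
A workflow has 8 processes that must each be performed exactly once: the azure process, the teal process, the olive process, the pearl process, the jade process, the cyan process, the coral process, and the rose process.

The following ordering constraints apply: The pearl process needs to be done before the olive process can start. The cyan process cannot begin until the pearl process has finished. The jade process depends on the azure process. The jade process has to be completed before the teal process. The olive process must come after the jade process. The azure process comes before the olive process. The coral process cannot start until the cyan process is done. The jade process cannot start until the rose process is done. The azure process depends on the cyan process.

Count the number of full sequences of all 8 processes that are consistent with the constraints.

44

The processes with no prerequisites are the pearl process, the rose process; any of them can be placed first.
Systematically extending each partial ordering one process at a time and counting, there are 44 complete orderings.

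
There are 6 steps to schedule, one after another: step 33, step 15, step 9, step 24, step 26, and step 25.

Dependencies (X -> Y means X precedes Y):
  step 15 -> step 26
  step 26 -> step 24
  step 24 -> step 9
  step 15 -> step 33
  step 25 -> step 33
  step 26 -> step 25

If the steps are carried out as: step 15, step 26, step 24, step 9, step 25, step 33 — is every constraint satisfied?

Every stated constraint is respected: step 15 sits at position 1, ahead of step 33 at position 6, and each of the other listed pairs likewise has the predecessor earlier in the sequence.

Yes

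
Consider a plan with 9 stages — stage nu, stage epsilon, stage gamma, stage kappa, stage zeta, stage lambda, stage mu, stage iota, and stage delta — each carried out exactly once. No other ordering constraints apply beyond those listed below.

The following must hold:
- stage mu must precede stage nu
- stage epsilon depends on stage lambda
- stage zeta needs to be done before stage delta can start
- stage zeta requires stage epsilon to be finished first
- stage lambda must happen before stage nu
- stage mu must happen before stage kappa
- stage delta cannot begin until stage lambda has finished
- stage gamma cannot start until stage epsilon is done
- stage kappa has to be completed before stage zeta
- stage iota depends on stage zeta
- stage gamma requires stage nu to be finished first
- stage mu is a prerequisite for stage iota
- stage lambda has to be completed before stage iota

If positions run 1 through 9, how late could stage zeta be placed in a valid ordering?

7

Every stage that must follow stage zeta has to come after it. Tracing all chains starting from stage zeta, those stages are: stage iota, stage delta — 2 in total.
With 2 mandatory successors out of 9 stages total, the latest slot for stage zeta is 9−2 = 7, and it's reachable by doing all non-successors before stage zeta.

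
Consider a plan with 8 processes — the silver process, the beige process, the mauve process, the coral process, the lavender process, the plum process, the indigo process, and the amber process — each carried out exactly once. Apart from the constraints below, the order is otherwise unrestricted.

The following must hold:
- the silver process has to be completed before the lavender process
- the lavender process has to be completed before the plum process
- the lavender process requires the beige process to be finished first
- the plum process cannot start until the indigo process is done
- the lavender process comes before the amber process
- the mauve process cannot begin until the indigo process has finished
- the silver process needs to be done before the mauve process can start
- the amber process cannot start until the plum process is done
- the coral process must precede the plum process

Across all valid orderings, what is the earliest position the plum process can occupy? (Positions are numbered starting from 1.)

The processes that are forced before the plum process, directly or transitively, are the silver process, the beige process, the coral process, the lavender process, the indigo process. That's 5 processes.
With 5 mandatory predecessors, the earliest the plum process can sit is position 5+1 = 6, and placing just those 5 first achieves it.

6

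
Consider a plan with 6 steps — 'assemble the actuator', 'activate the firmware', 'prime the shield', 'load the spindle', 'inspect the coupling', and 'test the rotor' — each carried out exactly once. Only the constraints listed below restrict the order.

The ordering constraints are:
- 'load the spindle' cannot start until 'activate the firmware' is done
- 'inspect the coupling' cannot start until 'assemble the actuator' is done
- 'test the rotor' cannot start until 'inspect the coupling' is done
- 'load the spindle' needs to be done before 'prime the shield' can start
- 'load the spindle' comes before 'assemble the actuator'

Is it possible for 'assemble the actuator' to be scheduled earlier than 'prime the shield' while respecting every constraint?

Nothing in the constraints forces 'prime the shield' before 'assemble the actuator' — there is no chain from 'prime the shield' to 'assemble the actuator'.
That means at least one valid schedule has 'assemble the actuator' before 'prime the shield'.

Yes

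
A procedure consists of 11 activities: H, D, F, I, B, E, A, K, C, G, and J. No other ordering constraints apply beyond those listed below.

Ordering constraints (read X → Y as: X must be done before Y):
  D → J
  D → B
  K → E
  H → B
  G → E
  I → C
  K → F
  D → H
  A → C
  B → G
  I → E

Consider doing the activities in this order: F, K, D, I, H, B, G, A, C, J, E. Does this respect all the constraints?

The sequence places F ahead of K.
Since K is required before F, the ordering is invalid.

No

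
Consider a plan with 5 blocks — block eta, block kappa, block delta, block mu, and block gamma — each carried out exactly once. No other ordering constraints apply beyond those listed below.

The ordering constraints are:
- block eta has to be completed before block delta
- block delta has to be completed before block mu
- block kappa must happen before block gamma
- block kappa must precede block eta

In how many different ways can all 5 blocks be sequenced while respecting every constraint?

Block kappa is the only block with nothing required before it, so every ordering starts there.
Systematically extending each partial ordering one block at a time and counting, there are 4 complete orderings.

4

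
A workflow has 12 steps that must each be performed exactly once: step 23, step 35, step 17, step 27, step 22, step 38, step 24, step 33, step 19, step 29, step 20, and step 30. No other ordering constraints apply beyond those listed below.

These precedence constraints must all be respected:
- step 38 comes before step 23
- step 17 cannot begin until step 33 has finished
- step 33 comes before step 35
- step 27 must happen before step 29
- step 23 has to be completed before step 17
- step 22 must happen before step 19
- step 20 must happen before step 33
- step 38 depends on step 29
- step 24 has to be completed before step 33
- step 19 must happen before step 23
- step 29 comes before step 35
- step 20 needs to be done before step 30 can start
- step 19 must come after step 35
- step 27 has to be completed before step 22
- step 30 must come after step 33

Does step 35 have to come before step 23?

Yes

There is a constraint chain step 35 → step 19 → step 23.
That forces step 35 before step 23 in every valid schedule.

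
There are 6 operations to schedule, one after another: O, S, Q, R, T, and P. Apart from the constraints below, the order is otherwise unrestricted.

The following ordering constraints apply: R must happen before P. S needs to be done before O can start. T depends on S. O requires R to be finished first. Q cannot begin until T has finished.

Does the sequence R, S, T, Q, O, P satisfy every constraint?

Checking each listed constraint against this order: for instance, R is in position 1 and P in position 6, so that constraint holds — and the remaining constraints check out the same way.

Yes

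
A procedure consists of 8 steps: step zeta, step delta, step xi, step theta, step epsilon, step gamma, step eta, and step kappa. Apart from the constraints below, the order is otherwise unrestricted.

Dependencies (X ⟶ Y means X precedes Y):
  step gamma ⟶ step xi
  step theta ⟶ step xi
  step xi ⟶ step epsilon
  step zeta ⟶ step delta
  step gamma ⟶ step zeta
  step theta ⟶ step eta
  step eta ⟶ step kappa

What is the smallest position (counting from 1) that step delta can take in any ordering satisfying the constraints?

Working backwards through the constraints from step delta, its full set of required predecessors is step zeta, step gamma — 2 of them.
With 2 mandatory predecessors, the earliest step delta can sit is position 2+1 = 3, and placing just those 2 first achieves it.

3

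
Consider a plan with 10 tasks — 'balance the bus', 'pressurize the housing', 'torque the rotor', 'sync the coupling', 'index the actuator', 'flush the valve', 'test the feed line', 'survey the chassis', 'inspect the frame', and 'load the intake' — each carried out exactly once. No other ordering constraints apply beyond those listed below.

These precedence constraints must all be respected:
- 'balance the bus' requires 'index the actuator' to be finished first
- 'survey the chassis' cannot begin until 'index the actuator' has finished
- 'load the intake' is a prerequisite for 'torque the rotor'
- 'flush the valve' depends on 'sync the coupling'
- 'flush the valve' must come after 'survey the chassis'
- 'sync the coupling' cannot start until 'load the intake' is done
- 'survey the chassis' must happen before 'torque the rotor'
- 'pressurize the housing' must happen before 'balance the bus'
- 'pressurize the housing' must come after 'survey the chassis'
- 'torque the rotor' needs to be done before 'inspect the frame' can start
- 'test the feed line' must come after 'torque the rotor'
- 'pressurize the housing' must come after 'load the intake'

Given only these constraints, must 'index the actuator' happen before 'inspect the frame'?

Yes

There is a constraint chain 'index the actuator' → 'survey the chassis' → 'torque the rotor' → 'inspect the frame'.
Hence 'index the actuator' necessarily comes before 'inspect the frame'.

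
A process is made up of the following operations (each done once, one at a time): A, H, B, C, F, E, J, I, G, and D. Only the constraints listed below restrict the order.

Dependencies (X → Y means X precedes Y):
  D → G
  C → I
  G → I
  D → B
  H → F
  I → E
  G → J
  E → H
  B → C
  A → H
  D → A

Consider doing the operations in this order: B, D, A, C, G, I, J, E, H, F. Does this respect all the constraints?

No

The sequence places B ahead of D.
That contradicts the constraint that D must precede B.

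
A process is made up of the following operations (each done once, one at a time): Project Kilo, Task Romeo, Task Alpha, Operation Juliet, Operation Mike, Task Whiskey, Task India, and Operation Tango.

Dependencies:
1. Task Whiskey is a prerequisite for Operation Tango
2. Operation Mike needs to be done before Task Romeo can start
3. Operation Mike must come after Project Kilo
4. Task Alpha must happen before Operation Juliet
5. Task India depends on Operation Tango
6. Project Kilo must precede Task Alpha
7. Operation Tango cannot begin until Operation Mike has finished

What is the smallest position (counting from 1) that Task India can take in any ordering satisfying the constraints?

5

Working backwards through the constraints from Task India, its full set of required predecessors is Project Kilo, Operation Mike, Task Whiskey, Operation Tango — 4 of them.
With 4 mandatory predecessors, the earliest Task India can sit is position 4+1 = 5, and placing just those 4 first achieves it.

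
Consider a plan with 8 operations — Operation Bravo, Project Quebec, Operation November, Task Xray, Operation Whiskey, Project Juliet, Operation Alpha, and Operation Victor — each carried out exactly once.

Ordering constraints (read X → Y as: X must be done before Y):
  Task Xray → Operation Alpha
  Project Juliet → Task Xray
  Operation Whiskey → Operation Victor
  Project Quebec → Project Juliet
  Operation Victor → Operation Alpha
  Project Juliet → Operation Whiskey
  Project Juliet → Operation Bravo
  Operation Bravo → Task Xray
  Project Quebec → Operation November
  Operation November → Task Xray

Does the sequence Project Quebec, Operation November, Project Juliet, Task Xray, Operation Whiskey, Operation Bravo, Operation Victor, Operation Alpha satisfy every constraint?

No

In the proposed order, Task Xray appears before Operation Bravo.
Since Operation Bravo is required before Task Xray, the ordering is invalid.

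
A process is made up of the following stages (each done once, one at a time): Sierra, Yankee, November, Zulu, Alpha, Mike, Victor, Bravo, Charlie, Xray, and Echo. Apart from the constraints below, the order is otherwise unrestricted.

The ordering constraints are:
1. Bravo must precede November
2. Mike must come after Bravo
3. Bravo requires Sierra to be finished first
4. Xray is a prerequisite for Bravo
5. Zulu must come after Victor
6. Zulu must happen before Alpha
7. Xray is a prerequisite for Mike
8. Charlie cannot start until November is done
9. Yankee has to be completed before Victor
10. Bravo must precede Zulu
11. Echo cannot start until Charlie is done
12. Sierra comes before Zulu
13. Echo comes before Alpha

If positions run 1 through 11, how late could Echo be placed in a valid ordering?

10

Following the constraints forward from Echo, its only required successor is Alpha.
With 1 mandatory successor out of 11 stages total, the latest slot for Echo is 11−1 = 10, and it's reachable by doing all non-successors before Echo.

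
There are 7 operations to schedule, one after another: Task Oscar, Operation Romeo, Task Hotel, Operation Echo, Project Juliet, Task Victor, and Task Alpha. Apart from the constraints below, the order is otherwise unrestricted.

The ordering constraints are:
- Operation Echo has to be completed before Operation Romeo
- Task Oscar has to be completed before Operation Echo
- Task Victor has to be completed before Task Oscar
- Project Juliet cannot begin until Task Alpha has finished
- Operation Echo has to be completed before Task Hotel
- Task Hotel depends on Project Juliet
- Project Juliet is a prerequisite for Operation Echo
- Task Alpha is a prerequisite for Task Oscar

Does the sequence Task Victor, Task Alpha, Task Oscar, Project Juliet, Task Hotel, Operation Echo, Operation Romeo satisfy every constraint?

No

The sequence places Task Hotel ahead of Operation Echo.
But one of the constraints requires Operation Echo before Task Hotel, so this ordering violates it.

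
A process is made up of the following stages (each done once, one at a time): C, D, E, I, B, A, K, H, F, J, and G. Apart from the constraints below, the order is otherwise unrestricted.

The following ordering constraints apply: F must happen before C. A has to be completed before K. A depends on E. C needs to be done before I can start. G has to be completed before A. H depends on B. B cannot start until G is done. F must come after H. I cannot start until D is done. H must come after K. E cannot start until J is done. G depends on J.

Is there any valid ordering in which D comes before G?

Yes

No chain of constraints runs from G to D, so G is not required to come first.
That means at least one valid schedule has D before G.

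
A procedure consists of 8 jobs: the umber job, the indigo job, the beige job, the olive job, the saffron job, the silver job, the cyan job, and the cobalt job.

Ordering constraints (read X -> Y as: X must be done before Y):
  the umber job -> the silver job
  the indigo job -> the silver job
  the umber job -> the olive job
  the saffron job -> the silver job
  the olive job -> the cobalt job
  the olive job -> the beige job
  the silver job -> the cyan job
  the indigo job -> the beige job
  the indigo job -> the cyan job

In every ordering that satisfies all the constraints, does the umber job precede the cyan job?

Following the dependencies: the umber job → the silver job → the cyan job.
Hence the umber job necessarily comes before the cyan job.

Yes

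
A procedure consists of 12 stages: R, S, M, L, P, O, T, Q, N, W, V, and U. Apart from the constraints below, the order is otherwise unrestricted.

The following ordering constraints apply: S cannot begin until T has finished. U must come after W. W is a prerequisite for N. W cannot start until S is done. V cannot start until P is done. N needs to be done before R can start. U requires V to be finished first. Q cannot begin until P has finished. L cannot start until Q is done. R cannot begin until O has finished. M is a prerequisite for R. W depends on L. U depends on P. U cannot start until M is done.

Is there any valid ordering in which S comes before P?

Nothing in the constraints forces P before S — there is no chain from P to S.
So a valid ordering placing S earlier than P exists.

Yes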